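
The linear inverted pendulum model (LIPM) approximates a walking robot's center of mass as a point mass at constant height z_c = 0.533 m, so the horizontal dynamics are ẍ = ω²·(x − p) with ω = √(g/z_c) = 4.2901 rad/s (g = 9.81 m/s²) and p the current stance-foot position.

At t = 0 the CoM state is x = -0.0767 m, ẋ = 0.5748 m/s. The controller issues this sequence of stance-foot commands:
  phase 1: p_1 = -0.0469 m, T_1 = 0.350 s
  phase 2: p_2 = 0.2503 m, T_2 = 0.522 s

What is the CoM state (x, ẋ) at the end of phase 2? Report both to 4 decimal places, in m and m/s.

phase 1: p=-0.0469, T=0.350, ωT=1.501535, cosh=2.355681, sinh=2.132893; start (x,ẋ)=(-0.076700, 0.574800) → end (x,ẋ)=(0.168672, 1.081366)
phase 2: p=0.2503, T=0.522, ωT=2.239432, cosh=4.747259, sinh=4.640740; start (x,ẋ)=(0.168672, 1.081366) → end (x,ẋ)=(1.032538, 3.508369)

x = 1.0325, ẋ = 3.5084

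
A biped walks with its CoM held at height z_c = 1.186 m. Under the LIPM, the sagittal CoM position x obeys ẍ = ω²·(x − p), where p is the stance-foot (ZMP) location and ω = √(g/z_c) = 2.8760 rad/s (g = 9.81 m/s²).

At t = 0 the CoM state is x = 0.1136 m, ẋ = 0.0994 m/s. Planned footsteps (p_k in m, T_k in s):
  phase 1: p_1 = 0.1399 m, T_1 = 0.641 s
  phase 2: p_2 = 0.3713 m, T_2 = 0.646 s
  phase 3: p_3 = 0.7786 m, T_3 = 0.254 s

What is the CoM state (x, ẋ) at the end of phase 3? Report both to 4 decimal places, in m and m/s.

x = -0.9438, ẋ = -4.3372

phase 1: p=0.1399, T=0.641, ωT=1.843516, cosh=3.238488, sinh=3.080228; start (x,ẋ)=(0.113600, 0.099400) → end (x,ẋ)=(0.161186, 0.088921)
phase 2: p=0.3713, T=0.646, ωT=1.857896, cosh=3.283118, sinh=3.127117; start (x,ẋ)=(0.161186, 0.088921) → end (x,ẋ)=(-0.221843, -1.597739)
phase 3: p=0.7786, T=0.254, ωT=0.730504, cosh=1.278896, sinh=0.797230; start (x,ẋ)=(-0.221843, -1.597739) → end (x,ẋ)=(-0.943758, -4.337193)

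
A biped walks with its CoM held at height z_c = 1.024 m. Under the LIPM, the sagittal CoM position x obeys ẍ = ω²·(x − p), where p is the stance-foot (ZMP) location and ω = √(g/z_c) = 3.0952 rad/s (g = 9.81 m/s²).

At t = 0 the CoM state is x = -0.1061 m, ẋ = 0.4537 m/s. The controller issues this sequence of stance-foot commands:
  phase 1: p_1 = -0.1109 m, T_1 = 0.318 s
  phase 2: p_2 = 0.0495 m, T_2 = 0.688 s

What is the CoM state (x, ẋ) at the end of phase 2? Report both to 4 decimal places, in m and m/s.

phase 1: p=-0.1109, T=0.318, ωT=0.984274, cosh=1.524789, sinh=1.151078; start (x,ẋ)=(-0.106100, 0.453700) → end (x,ẋ)=(0.065146, 0.708898)
phase 2: p=0.0495, T=0.688, ωT=2.129498, cosh=4.264769, sinh=4.145872; start (x,ẋ)=(0.065146, 0.708898) → end (x,ẋ)=(1.065762, 3.224063)

x = 1.0658, ẋ = 3.2241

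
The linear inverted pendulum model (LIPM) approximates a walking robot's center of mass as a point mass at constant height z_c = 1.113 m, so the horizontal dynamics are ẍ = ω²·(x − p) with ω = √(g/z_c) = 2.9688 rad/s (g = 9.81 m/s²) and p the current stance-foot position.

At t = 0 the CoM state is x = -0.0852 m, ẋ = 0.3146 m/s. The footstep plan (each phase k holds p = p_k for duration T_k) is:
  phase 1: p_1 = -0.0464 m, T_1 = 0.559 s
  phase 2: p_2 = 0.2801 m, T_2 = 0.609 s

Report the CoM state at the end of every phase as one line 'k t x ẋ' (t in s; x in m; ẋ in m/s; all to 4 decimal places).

1 0.5590 0.1164 0.5650
2 1.1680 0.3322 0.3270

phase 1: p=-0.0464, T=0.559, ωT=1.659559, cosh=2.723608, sinh=2.533385; start (x,ẋ)=(-0.085200, 0.314600) → end (x,ẋ)=(0.116384, 0.565028)
phase 2: p=0.2801, T=0.609, ωT=1.807999, cosh=3.131108, sinh=2.967126; start (x,ẋ)=(0.116384, 0.565028) → end (x,ẋ)=(0.332196, 0.327018)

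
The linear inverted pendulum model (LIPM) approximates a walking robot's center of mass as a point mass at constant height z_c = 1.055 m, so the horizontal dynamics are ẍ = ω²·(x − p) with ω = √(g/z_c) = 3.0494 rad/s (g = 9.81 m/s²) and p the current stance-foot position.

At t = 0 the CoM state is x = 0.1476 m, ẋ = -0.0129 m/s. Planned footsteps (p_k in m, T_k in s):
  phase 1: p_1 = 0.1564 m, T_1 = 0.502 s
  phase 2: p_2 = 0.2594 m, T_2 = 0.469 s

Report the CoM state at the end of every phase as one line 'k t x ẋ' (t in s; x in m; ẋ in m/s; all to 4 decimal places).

1 0.5020 0.1258 -0.0903
2 0.9710 -0.0941 -1.0022

phase 1: p=0.1564, T=0.502, ωT=1.530799, cosh=2.419115, sinh=2.202752; start (x,ẋ)=(0.147600, -0.012900) → end (x,ẋ)=(0.125793, -0.090317)
phase 2: p=0.2594, T=0.469, ωT=1.430169, cosh=2.209336, sinh=1.970068; start (x,ẋ)=(0.125793, -0.090317) → end (x,ẋ)=(-0.094131, -1.002185)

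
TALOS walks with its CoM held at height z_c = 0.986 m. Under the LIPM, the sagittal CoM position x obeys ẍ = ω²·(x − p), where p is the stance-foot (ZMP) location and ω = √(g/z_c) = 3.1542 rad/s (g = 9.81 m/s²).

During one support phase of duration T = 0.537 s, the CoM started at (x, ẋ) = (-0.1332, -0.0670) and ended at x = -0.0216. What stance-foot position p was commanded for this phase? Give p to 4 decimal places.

ωT = 3.1542·0.537 = 1.693805; cosh(ωT) = 2.811981, sinh(ωT) = 2.628162
x(T) = p + (x₀−p)·cosh(ωT) + (ẋ₀/ω)·sinh(ωT) ⇒ p·(1 − cosh) = x(T) − x₀·cosh − (ẋ₀/ω)·sinh
numerator   = -0.0216 − (-0.1332)·2.811981 − (-0.0670/3.1542)·2.628162 = 0.408782
denominator = 1 − 2.811981 = -1.811981
p = 0.408782 / -1.811981 = -0.2256

p = -0.2256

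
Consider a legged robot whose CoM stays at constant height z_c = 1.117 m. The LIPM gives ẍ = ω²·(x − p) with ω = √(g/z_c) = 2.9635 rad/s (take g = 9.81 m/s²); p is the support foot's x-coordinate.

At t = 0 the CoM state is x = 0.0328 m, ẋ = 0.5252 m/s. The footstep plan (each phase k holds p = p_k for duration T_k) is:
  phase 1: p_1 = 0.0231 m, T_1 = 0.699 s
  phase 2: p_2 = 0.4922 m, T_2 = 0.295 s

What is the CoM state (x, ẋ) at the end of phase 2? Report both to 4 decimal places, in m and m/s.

x = 1.6058, ẋ = 3.9061

phase 1: p=0.0231, T=0.699, ωT=2.071486, cosh=4.031305, sinh=3.905307; start (x,ẋ)=(0.032800, 0.525200) → end (x,ẋ)=(0.754313, 2.229503)
phase 2: p=0.4922, T=0.295, ωT=0.874232, cosh=1.407108, sinh=0.989926; start (x,ẋ)=(0.754313, 2.229503) → end (x,ẋ)=(1.605764, 3.906101)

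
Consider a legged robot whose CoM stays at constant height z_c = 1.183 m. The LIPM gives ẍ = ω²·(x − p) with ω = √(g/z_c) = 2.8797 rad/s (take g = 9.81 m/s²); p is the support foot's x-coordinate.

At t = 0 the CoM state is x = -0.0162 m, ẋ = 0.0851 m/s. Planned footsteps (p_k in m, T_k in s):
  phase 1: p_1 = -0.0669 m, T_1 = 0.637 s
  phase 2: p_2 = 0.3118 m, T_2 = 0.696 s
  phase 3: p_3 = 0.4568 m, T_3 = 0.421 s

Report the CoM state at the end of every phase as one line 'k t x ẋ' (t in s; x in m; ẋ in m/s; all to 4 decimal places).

1 0.6370 0.1860 0.7186
2 1.3330 0.7457 1.3953
3 1.7540 1.7277 3.8272

phase 1: p=-0.0669, T=0.637, ωT=1.834369, cosh=3.210448, sinh=3.050734; start (x,ẋ)=(-0.016200, 0.085100) → end (x,ẋ)=(0.186024, 0.718619)
phase 2: p=0.3118, T=0.696, ωT=2.004271, cosh=3.777721, sinh=3.642963; start (x,ẋ)=(0.186024, 0.718619) → end (x,ẋ)=(0.745742, 1.395270)
phase 3: p=0.4568, T=0.421, ωT=1.212354, cosh=1.829442, sinh=1.531945; start (x,ẋ)=(0.745742, 1.395270) → end (x,ẋ)=(1.727659, 3.827244)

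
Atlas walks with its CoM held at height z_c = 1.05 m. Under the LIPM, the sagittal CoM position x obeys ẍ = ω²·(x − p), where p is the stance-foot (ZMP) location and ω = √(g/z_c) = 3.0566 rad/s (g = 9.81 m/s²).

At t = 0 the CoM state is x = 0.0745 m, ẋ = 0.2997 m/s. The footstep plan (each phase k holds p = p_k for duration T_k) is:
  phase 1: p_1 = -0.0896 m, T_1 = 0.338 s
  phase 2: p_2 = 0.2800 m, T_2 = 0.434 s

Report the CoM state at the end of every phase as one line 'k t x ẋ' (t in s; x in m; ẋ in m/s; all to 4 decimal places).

1 0.3380 0.2905 1.0898
2 0.7720 0.9255 2.2538

phase 1: p=-0.0896, T=0.338, ωT=1.033131, cosh=1.582870, sinh=1.226979; start (x,ẋ)=(0.074500, 0.299700) → end (x,ẋ)=(0.290454, 1.089824)
phase 2: p=0.2800, T=0.434, ωT=1.326564, cosh=2.016731, sinh=1.751344; start (x,ẋ)=(0.290454, 1.089824) → end (x,ẋ)=(0.925522, 2.253847)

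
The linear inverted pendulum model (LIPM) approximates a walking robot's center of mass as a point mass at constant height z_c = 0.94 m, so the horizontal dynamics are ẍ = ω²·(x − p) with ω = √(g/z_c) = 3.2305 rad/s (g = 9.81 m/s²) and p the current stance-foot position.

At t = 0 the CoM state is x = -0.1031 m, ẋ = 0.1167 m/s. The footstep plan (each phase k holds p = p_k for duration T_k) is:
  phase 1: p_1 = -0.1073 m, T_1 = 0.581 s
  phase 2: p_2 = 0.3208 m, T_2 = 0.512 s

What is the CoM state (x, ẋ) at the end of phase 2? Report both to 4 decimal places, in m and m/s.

phase 1: p=-0.1073, T=0.581, ωT=1.876920, cosh=3.343208, sinh=3.190147; start (x,ẋ)=(-0.103100, 0.116700) → end (x,ẋ)=(0.021984, 0.433437)
phase 2: p=0.3208, T=0.512, ωT=1.654016, cosh=2.709607, sinh=2.518326; start (x,ẋ)=(0.021984, 0.433437) → end (x,ẋ)=(-0.150990, -1.256563)

x = -0.1510, ẋ = -1.2566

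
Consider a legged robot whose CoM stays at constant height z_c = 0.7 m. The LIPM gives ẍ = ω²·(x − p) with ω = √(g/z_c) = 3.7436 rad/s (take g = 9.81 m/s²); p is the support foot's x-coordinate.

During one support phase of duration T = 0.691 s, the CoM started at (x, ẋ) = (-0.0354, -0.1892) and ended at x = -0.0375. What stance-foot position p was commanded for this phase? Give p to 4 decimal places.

p = -0.0938

ωT = 3.7436·0.691 = 2.586828; cosh(ωT) = 6.681405, sinh(ωT) = 6.606146
x(T) = p + (x₀−p)·cosh(ωT) + (ẋ₀/ω)·sinh(ωT) ⇒ p·(1 − cosh) = x(T) − x₀·cosh − (ẋ₀/ω)·sinh
numerator   = -0.0375 − (-0.0354)·6.681405 − (-0.1892/3.7436)·6.606146 = 0.532894
denominator = 1 − 6.681405 = -5.681405
p = 0.532894 / -5.681405 = -0.0938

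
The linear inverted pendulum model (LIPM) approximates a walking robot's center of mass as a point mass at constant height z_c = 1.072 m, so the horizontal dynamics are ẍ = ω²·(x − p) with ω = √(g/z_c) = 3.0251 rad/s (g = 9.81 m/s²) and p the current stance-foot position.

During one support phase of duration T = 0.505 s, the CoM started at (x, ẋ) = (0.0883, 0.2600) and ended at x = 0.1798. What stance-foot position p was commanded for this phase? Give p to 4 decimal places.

p = 0.1571

ωT = 3.0251·0.505 = 1.527676; cosh(ωT) = 2.412247, sinh(ωT) = 2.195207
x(T) = p + (x₀−p)·cosh(ωT) + (ẋ₀/ω)·sinh(ωT) ⇒ p·(1 − cosh) = x(T) − x₀·cosh − (ẋ₀/ω)·sinh
numerator   = 0.1798 − (0.0883)·2.412247 − (0.2600/3.0251)·2.195207 = -0.221874
denominator = 1 − 2.412247 = -1.412247
p = -0.221874 / -1.412247 = 0.1571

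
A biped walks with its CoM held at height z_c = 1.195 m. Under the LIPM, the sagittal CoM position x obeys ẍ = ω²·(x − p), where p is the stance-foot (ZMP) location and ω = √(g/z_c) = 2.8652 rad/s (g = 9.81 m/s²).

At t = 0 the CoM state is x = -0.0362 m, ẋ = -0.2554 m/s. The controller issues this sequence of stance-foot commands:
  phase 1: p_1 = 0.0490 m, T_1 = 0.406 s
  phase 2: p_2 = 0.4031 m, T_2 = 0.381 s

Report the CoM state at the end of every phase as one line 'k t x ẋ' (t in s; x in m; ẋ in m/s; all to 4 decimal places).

1 0.4060 -0.2294 -0.8011
2 0.7870 -1.0147 -3.7229

phase 1: p=0.0490, T=0.406, ωT=1.163271, cosh=1.756424, sinh=1.443961; start (x,ẋ)=(-0.036200, -0.255400) → end (x,ẋ)=(-0.229360, -0.801083)
phase 2: p=0.4031, T=0.381, ωT=1.091641, cosh=1.657412, sinh=1.321747; start (x,ẋ)=(-0.229360, -0.801083) → end (x,ẋ)=(-1.014695, -3.722896)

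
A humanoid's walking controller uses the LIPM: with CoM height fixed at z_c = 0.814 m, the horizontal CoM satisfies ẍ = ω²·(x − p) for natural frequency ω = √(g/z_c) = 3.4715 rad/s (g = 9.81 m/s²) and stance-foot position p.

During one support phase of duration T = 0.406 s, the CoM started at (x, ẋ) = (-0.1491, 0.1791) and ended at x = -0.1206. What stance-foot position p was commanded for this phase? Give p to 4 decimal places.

p = -0.0885

ωT = 3.4715·0.406 = 1.409429; cosh(ωT) = 2.168950, sinh(ωT) = 1.924667
x(T) = p + (x₀−p)·cosh(ωT) + (ẋ₀/ω)·sinh(ωT) ⇒ p·(1 − cosh) = x(T) − x₀·cosh − (ẋ₀/ω)·sinh
numerator   = -0.1206 − (-0.1491)·2.168950 − (0.1791/3.4715)·1.924667 = 0.103494
denominator = 1 − 2.168950 = -1.168950
p = 0.103494 / -1.168950 = -0.0885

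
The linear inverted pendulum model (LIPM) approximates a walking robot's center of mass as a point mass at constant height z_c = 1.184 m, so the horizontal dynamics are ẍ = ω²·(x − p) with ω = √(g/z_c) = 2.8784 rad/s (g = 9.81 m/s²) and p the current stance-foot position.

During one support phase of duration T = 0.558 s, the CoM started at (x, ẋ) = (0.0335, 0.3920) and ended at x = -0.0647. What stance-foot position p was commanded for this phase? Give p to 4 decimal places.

p = 0.2997

ωT = 2.8784·0.558 = 1.606147; cosh(ωT) = 2.592116, sinh(ωT) = 2.391457
x(T) = p + (x₀−p)·cosh(ωT) + (ẋ₀/ω)·sinh(ωT) ⇒ p·(1 − cosh) = x(T) − x₀·cosh − (ẋ₀/ω)·sinh
numerator   = -0.0647 − (0.0335)·2.592116 − (0.3920/2.8784)·2.391457 = -0.477221
denominator = 1 − 2.592116 = -1.592116
p = -0.477221 / -1.592116 = 0.2997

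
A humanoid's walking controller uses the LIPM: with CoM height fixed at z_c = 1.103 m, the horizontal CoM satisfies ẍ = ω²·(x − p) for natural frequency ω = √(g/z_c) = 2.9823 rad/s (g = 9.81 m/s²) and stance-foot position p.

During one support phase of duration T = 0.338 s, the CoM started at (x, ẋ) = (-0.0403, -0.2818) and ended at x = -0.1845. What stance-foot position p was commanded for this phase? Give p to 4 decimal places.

ωT = 2.9823·0.338 = 1.008017; cosh(ωT) = 1.552552, sinh(ωT) = 1.187611
x(T) = p + (x₀−p)·cosh(ωT) + (ẋ₀/ω)·sinh(ωT) ⇒ p·(1 − cosh) = x(T) − x₀·cosh − (ẋ₀/ω)·sinh
numerator   = -0.1845 − (-0.0403)·1.552552 − (-0.2818/2.9823)·1.187611 = -0.009714
denominator = 1 − 1.552552 = -0.552552
p = -0.009714 / -0.552552 = 0.0176

p = 0.0176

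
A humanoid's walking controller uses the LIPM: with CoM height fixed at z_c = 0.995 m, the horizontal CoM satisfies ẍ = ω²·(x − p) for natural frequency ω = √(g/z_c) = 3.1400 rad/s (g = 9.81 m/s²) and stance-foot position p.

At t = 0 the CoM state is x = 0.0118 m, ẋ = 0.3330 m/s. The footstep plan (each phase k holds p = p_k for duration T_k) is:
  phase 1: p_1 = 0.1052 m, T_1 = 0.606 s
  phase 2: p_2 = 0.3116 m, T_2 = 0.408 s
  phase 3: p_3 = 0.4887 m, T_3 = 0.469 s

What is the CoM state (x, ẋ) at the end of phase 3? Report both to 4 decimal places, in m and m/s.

x = -0.8798, ẋ = -4.1222

phase 1: p=0.1052, T=0.606, ωT=1.902840, cosh=3.427027, sinh=3.277882; start (x,ẋ)=(0.011800, 0.333000) → end (x,ẋ)=(0.132738, 0.179876)
phase 2: p=0.3116, T=0.408, ωT=1.281120, cosh=1.939198, sinh=1.661472; start (x,ẋ)=(0.132738, 0.179876) → end (x,ẋ)=(0.059929, -0.584311)
phase 3: p=0.4887, T=0.469, ωT=1.472660, cosh=2.295067, sinh=2.065752; start (x,ẋ)=(0.059929, -0.584311) → end (x,ẋ)=(-0.879765, -4.122237)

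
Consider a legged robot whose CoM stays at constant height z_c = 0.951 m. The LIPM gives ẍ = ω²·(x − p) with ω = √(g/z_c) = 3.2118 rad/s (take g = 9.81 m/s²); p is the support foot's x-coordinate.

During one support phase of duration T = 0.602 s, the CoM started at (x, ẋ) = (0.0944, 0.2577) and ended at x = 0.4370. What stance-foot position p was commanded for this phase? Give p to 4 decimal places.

ωT = 3.2118·0.602 = 1.933504; cosh(ωT) = 3.529166, sinh(ωT) = 3.384525
x(T) = p + (x₀−p)·cosh(ωT) + (ẋ₀/ω)·sinh(ωT) ⇒ p·(1 − cosh) = x(T) − x₀·cosh − (ẋ₀/ω)·sinh
numerator   = 0.4370 − (0.0944)·3.529166 − (0.2577/3.2118)·3.384525 = -0.167712
denominator = 1 − 3.529166 = -2.529166
p = -0.167712 / -2.529166 = 0.0663

p = 0.0663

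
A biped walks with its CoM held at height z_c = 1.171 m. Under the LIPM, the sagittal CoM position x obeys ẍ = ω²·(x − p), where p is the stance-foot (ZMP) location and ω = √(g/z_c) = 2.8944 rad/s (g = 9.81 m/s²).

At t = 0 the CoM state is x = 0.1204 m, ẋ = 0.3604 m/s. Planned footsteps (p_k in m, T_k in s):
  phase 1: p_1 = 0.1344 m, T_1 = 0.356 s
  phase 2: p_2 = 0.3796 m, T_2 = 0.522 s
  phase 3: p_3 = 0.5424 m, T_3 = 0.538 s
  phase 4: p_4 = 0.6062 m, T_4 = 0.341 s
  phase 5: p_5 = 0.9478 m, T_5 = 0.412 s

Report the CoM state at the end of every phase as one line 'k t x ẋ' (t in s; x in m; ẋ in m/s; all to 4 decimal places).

phase 1: p=0.1344, T=0.356, ωT=1.030406, cosh=1.579533, sinh=1.222671; start (x,ẋ)=(0.120400, 0.360400) → end (x,ẋ)=(0.264529, 0.519719)
phase 2: p=0.3796, T=0.522, ωT=1.510877, cosh=2.375709, sinh=2.154993; start (x,ẋ)=(0.264529, 0.519719) → end (x,ẋ)=(0.493176, 0.516957)
phase 3: p=0.5424, T=0.538, ωT=1.557187, cosh=2.478091, sinh=2.267363; start (x,ẋ)=(0.493176, 0.516957) → end (x,ẋ)=(0.825382, 0.958025)
phase 4: p=0.6062, T=0.341, ωT=0.986990, cosh=1.527922, sinh=1.155225; start (x,ẋ)=(0.825382, 0.958025) → end (x,ẋ)=(1.323465, 2.196664)
phase 5: p=0.9478, T=0.412, ωT=1.192493, cosh=1.799375, sinh=1.495911; start (x,ẋ)=(1.323465, 2.196664) → end (x,ẋ)=(2.759062, 5.579160)

1 0.3560 0.2645 0.5197
2 0.8780 0.4932 0.5170
3 1.4160 0.8254 0.9580
4 1.7570 1.3235 2.1967
5 2.1690 2.7591 5.5792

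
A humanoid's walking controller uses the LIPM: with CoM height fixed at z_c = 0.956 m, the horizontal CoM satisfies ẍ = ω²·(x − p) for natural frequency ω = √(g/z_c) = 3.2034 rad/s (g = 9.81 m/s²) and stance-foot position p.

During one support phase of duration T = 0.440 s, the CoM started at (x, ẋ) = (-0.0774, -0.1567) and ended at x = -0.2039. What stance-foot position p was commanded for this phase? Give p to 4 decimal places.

ωT = 3.2034·0.440 = 1.409496; cosh(ωT) = 2.169079, sinh(ωT) = 1.924813
x(T) = p + (x₀−p)·cosh(ωT) + (ẋ₀/ω)·sinh(ωT) ⇒ p·(1 − cosh) = x(T) − x₀·cosh − (ẋ₀/ω)·sinh
numerator   = -0.2039 − (-0.0774)·2.169079 − (-0.1567/3.2034)·1.924813 = 0.058142
denominator = 1 − 2.169079 = -1.169079
p = 0.058142 / -1.169079 = -0.0497

p = -0.0497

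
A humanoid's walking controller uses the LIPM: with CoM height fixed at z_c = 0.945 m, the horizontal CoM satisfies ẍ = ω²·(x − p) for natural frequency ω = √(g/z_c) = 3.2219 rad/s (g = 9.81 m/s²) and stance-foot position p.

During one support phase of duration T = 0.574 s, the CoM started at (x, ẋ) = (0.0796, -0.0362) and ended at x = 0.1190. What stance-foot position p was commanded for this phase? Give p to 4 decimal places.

p = 0.0467

ωT = 3.2219·0.574 = 1.849371; cosh(ωT) = 3.256577, sinh(ωT) = 3.099241
x(T) = p + (x₀−p)·cosh(ωT) + (ẋ₀/ω)·sinh(ωT) ⇒ p·(1 − cosh) = x(T) − x₀·cosh − (ẋ₀/ω)·sinh
numerator   = 0.1190 − (0.0796)·3.256577 − (-0.0362/3.2219)·3.099241 = -0.105402
denominator = 1 − 3.256577 = -2.256577
p = -0.105402 / -2.256577 = 0.0467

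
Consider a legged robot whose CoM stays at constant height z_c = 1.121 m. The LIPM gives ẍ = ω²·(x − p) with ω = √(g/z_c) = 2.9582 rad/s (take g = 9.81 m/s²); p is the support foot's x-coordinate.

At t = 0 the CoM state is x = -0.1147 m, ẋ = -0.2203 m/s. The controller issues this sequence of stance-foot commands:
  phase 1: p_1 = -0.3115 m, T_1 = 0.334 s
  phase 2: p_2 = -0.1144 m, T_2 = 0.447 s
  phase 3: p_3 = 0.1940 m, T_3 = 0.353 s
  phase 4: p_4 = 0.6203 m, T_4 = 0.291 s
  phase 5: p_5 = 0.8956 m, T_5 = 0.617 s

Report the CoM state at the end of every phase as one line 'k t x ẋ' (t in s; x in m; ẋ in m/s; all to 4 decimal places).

phase 1: p=-0.3115, T=0.334, ωT=0.988039, cosh=1.529134, sinh=1.156828; start (x,ẋ)=(-0.114700, -0.220300) → end (x,ẋ)=(-0.096717, 0.336607)
phase 2: p=-0.1144, T=0.447, ωT=1.322315, cosh=2.009308, sinh=1.742791; start (x,ẋ)=(-0.096717, 0.336607) → end (x,ẋ)=(0.119440, 0.767514)
phase 3: p=0.1940, T=0.353, ωT=1.044245, cosh=1.596605, sinh=1.244647; start (x,ẋ)=(0.119440, 0.767514) → end (x,ẋ)=(0.397884, 0.950891)
phase 4: p=0.6203, T=0.291, ωT=0.860836, cosh=1.393973, sinh=0.971165; start (x,ẋ)=(0.397884, 0.950891) → end (x,ẋ)=(0.622431, 0.686537)
phase 5: p=0.8956, T=0.617, ωT=1.825209, cosh=3.182639, sinh=3.021455; start (x,ẋ)=(0.622431, 0.686537) → end (x,ẋ)=(0.727420, -0.256600)

1 0.3340 -0.0967 0.3366
2 0.7810 0.1194 0.7675
3 1.1340 0.3979 0.9509
4 1.4250 0.6224 0.6865
5 2.0420 0.7274 -0.2566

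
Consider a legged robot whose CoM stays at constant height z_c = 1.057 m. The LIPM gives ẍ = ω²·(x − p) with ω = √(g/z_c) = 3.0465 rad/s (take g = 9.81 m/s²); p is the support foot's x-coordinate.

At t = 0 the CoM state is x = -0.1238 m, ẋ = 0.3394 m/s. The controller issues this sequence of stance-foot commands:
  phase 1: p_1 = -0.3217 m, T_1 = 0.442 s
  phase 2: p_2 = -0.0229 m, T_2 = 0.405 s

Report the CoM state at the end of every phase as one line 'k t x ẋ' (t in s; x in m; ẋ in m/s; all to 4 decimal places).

phase 1: p=-0.3217, T=0.442, ωT=1.346553, cosh=2.052144, sinh=1.792008; start (x,ẋ)=(-0.123800, 0.339400) → end (x,ẋ)=(0.284061, 1.776904)
phase 2: p=-0.0229, T=0.405, ωT=1.233833, cosh=1.862771, sinh=1.571596; start (x,ẋ)=(0.284061, 1.776904) → end (x,ẋ)=(1.465547, 4.779650)

1 0.4420 0.2841 1.7769
2 0.8470 1.4655 4.7797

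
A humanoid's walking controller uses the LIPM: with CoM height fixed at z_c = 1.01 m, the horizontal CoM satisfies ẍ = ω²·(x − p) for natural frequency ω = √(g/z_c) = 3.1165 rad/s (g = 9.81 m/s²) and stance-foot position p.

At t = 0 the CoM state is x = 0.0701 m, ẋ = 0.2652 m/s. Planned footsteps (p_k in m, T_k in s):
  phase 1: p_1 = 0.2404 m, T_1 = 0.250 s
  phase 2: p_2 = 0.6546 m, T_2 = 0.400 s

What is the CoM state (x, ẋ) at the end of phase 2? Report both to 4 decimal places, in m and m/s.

phase 1: p=0.2404, T=0.250, ωT=0.779125, cosh=1.319186, sinh=0.860379; start (x,ẋ)=(0.070100, 0.265200) → end (x,ẋ)=(0.088957, -0.106789)
phase 2: p=0.6546, T=0.400, ωT=1.246600, cosh=1.882988, sinh=1.595508; start (x,ẋ)=(0.088957, -0.106789) → end (x,ẋ)=(-0.465170, -3.013686)

x = -0.4652, ẋ = -3.0137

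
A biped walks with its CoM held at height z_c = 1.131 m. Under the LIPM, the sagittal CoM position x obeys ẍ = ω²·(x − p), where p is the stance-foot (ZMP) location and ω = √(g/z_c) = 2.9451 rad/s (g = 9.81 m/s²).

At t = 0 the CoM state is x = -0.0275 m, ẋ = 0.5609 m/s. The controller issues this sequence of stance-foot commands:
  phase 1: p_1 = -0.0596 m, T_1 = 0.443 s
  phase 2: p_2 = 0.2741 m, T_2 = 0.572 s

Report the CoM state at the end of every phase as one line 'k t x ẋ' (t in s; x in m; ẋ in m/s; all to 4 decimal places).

1 0.4430 0.3291 1.2714
2 1.0150 1.5510 3.9664

phase 1: p=-0.0596, T=0.443, ωT=1.304679, cosh=1.978883, sinh=1.707624; start (x,ẋ)=(-0.027500, 0.560900) → end (x,ẋ)=(0.329142, 1.271390)
phase 2: p=0.2741, T=0.572, ωT=1.684597, cosh=2.787899, sinh=2.602380; start (x,ẋ)=(0.329142, 1.271390) → end (x,ẋ)=(1.550992, 3.966368)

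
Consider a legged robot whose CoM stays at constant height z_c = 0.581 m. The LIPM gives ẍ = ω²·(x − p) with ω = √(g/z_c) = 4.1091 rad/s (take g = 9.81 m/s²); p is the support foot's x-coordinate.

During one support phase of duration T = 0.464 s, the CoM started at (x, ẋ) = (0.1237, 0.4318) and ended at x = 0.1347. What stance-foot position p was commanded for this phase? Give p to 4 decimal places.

ωT = 4.1091·0.464 = 1.906622; cosh(ωT) = 3.439450, sinh(ωT) = 3.290868
x(T) = p + (x₀−p)·cosh(ωT) + (ẋ₀/ω)·sinh(ωT) ⇒ p·(1 − cosh) = x(T) − x₀·cosh − (ẋ₀/ω)·sinh
numerator   = 0.1347 − (0.1237)·3.439450 − (0.4318/4.1091)·3.290868 = -0.636577
denominator = 1 − 3.439450 = -2.439450
p = -0.636577 / -2.439450 = 0.2610

p = 0.2610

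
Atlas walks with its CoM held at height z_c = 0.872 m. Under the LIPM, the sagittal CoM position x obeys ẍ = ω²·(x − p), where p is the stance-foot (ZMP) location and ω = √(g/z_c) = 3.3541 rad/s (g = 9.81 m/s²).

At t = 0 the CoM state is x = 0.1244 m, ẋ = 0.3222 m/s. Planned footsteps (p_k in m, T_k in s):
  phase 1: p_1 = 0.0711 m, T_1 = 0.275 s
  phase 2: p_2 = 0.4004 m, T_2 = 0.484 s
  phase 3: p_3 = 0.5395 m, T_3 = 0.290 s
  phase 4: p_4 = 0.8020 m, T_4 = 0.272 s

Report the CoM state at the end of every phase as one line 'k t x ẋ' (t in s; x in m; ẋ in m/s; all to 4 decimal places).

phase 1: p=0.0711, T=0.275, ωT=0.922378, cosh=1.456418, sinh=1.058845; start (x,ẋ)=(0.124400, 0.322200) → end (x,ẋ)=(0.250441, 0.658551)
phase 2: p=0.4004, T=0.484, ωT=1.623384, cosh=2.633726, sinh=2.436495; start (x,ẋ)=(0.250441, 0.658551) → end (x,ẋ)=(0.483837, 0.508944)
phase 3: p=0.5395, T=0.290, ωT=0.972689, cosh=1.511556, sinh=1.133491; start (x,ẋ)=(0.483837, 0.508944) → end (x,ẋ)=(0.627356, 0.557676)
phase 4: p=0.8020, T=0.272, ωT=0.912315, cosh=1.445837, sinh=1.044244; start (x,ẋ)=(0.627356, 0.557676) → end (x,ẋ)=(0.723117, 0.194619)

1 0.2750 0.2504 0.6586
2 0.7590 0.4838 0.5089
3 1.0490 0.6274 0.5577
4 1.3210 0.7231 0.1946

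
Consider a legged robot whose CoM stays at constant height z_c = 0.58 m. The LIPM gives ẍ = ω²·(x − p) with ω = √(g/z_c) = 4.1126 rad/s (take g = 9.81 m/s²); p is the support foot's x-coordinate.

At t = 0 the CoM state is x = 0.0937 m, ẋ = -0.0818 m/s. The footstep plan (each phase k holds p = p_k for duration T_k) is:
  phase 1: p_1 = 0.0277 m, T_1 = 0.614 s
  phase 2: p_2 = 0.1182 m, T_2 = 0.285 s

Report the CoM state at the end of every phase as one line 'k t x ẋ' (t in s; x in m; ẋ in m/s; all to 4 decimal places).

phase 1: p=0.0277, T=0.614, ωT=2.525136, cosh=6.286323, sinh=6.206276; start (x,ẋ)=(0.093700, -0.081800) → end (x,ẋ)=(0.319154, 1.170358)
phase 2: p=0.1182, T=0.285, ωT=1.172091, cosh=1.769228, sinh=1.459509; start (x,ẋ)=(0.319154, 1.170358) → end (x,ẋ)=(0.889078, 3.276831)

1 0.6140 0.3192 1.1704
2 0.8990 0.8891 3.2768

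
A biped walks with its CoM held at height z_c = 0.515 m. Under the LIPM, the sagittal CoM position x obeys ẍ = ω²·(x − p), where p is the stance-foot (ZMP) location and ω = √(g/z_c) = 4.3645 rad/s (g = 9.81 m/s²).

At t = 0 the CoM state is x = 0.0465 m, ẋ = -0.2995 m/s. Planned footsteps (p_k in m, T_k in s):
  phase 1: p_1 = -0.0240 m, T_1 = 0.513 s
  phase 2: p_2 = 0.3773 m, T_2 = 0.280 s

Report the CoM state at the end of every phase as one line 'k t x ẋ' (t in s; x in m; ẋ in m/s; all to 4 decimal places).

phase 1: p=-0.0240, T=0.513, ωT=2.238989, cosh=4.745200, sinh=4.638634; start (x,ẋ)=(0.046500, -0.299500) → end (x,ẋ)=(-0.007775, 0.006107)
phase 2: p=0.3773, T=0.280, ωT=1.222060, cosh=1.844398, sinh=1.549775; start (x,ẋ)=(-0.007775, 0.006107) → end (x,ẋ)=(-0.330763, -2.593380)

1 0.5130 -0.0078 0.0061
2 0.7930 -0.3308 -2.5934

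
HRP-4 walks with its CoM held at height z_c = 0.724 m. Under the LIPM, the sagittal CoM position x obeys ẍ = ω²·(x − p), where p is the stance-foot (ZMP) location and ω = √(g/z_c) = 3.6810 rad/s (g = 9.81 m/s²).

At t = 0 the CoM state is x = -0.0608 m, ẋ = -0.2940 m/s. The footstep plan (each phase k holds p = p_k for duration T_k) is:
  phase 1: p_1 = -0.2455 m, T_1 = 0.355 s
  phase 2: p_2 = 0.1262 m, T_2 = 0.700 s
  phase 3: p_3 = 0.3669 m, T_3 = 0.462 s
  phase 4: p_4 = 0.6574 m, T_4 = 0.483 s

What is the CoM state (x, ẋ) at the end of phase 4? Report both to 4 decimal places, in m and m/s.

x = -0.8144, ẋ = -5.2072

phase 1: p=-0.2455, T=0.355, ωT=1.306755, cosh=1.982432, sinh=1.711735; start (x,ẋ)=(-0.060800, -0.294000) → end (x,ẋ)=(-0.016060, 0.580940)
phase 2: p=0.1262, T=0.700, ωT=2.576700, cosh=6.614842, sinh=6.538817; start (x,ẋ)=(-0.016060, 0.580940) → end (x,ẋ)=(0.217135, 0.418709)
phase 3: p=0.3669, T=0.462, ωT=1.700622, cosh=2.829962, sinh=2.647392; start (x,ẋ)=(0.217135, 0.418709) → end (x,ẋ)=(0.244208, -0.274537)
phase 4: p=0.6574, T=0.483, ωT=1.777923, cosh=3.043271, sinh=2.874282; start (x,ẋ)=(0.244208, -0.274537) → end (x,ẋ)=(-0.814425, -5.207158)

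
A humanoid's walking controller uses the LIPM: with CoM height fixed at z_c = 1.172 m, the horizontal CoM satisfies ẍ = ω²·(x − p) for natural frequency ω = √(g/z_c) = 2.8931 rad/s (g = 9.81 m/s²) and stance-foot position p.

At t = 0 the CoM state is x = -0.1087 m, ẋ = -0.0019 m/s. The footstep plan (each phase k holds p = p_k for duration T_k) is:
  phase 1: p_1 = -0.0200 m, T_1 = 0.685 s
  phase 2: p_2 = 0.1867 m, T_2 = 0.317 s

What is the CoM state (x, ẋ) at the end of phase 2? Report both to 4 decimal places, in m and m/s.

x = -0.9267, ẋ = -2.9682

phase 1: p=-0.0200, T=0.685, ωT=1.981774, cosh=3.696712, sinh=3.558887; start (x,ẋ)=(-0.108700, -0.001900) → end (x,ẋ)=(-0.350236, -0.920298)
phase 2: p=0.1867, T=0.317, ωT=0.917113, cosh=1.450864, sinh=1.051192; start (x,ẋ)=(-0.350236, -0.920298) → end (x,ẋ)=(-0.926706, -2.968158)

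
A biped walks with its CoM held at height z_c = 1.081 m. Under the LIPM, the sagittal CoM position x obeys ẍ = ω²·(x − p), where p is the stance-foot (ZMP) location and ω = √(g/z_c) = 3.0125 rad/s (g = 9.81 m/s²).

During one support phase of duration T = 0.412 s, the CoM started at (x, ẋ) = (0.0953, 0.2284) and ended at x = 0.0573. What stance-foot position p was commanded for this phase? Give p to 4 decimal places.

p = 0.2762

ωT = 3.0125·0.412 = 1.241150; cosh(ωT) = 1.874321, sinh(ωT) = 1.585269
x(T) = p + (x₀−p)·cosh(ωT) + (ẋ₀/ω)·sinh(ωT) ⇒ p·(1 − cosh) = x(T) − x₀·cosh − (ẋ₀/ω)·sinh
numerator   = 0.0573 − (0.0953)·1.874321 − (0.2284/3.0125)·1.585269 = -0.241514
denominator = 1 − 1.874321 = -0.874321
p = -0.241514 / -0.874321 = 0.2762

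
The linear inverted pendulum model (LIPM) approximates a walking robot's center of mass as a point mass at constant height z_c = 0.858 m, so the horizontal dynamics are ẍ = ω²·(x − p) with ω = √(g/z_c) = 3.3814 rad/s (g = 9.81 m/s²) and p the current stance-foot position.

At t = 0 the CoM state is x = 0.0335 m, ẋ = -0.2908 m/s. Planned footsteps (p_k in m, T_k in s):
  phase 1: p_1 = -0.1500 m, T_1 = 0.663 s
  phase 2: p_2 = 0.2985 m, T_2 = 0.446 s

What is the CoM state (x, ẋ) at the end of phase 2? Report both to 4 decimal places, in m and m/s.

x = 1.3117, ẋ = 3.7402

phase 1: p=-0.1500, T=0.663, ωT=2.241868, cosh=4.758578, sinh=4.652318; start (x,ẋ)=(0.033500, -0.290800) → end (x,ẋ)=(0.323100, 1.502908)
phase 2: p=0.2985, T=0.446, ωT=1.508104, cosh=2.369744, sinh=2.148414; start (x,ẋ)=(0.323100, 1.502908) → end (x,ẋ)=(1.311688, 3.740219)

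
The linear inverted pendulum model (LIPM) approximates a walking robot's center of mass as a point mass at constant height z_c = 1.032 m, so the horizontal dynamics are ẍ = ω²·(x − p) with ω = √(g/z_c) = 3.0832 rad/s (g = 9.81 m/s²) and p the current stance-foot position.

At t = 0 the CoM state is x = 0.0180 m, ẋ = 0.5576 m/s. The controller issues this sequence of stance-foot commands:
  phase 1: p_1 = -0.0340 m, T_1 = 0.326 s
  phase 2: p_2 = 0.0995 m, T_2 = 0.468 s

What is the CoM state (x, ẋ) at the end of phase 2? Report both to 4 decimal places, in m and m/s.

x = 1.1422, ẋ = 3.3463

phase 1: p=-0.0340, T=0.326, ωT=1.005123, cosh=1.549122, sinh=1.183122; start (x,ẋ)=(0.018000, 0.557600) → end (x,ẋ)=(0.260523, 1.053476)
phase 2: p=0.0995, T=0.468, ωT=1.442938, cosh=2.234673, sinh=1.998440; start (x,ẋ)=(0.260523, 1.053476) → end (x,ẋ)=(1.142167, 3.346333)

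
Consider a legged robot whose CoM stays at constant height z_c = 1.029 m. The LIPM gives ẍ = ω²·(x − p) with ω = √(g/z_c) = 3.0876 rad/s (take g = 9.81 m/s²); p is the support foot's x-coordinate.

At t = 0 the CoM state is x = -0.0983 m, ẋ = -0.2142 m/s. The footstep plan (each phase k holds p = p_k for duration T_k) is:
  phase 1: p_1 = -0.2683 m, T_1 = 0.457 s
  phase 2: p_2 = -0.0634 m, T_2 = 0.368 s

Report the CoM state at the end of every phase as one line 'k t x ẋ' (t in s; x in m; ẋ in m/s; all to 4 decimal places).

phase 1: p=-0.2683, T=0.457, ωT=1.411033, cosh=2.172040, sinh=1.928149; start (x,ẋ)=(-0.098300, -0.214200) → end (x,ẋ)=(-0.032817, 0.546819)
phase 2: p=-0.0634, T=0.368, ωT=1.136237, cosh=1.718024, sinh=1.396999; start (x,ẋ)=(-0.032817, 0.546819) → end (x,ẋ)=(0.236553, 1.071364)

1 0.4570 -0.0328 0.5468
2 0.8250 0.2366 1.0714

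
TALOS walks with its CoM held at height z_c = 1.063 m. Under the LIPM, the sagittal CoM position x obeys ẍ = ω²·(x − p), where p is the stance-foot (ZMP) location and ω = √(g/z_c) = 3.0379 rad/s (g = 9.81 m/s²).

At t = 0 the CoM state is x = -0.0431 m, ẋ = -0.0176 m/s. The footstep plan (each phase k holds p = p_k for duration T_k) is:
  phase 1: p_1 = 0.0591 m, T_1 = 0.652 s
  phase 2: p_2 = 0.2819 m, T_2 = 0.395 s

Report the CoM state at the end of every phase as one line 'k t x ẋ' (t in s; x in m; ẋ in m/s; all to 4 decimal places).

1 0.6520 -0.3389 -1.1687
2 1.0470 -1.4228 -4.9628

phase 1: p=0.0591, T=0.652, ωT=1.980711, cosh=3.692932, sinh=3.554961; start (x,ẋ)=(-0.043100, -0.017600) → end (x,ẋ)=(-0.338913, -1.168716)
phase 2: p=0.2819, T=0.395, ωT=1.199971, cosh=1.810611, sinh=1.509408; start (x,ẋ)=(-0.338913, -1.168716) → end (x,ẋ)=(-1.422839, -4.962787)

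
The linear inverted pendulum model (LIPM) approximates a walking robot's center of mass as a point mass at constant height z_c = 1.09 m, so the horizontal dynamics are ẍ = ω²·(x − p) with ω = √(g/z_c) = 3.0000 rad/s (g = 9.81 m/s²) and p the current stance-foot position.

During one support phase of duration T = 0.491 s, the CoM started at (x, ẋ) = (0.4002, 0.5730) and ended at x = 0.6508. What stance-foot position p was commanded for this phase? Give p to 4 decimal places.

p = 0.5114

ωT = 3.0000·0.491 = 1.473000; cosh(ωT) = 2.295770, sinh(ωT) = 2.066533
x(T) = p + (x₀−p)·cosh(ωT) + (ẋ₀/ω)·sinh(ωT) ⇒ p·(1 − cosh) = x(T) − x₀·cosh − (ẋ₀/ω)·sinh
numerator   = 0.6508 − (0.4002)·2.295770 − (0.5730/3.0000)·2.066533 = -0.662675
denominator = 1 − 2.295770 = -1.295770
p = -0.662675 / -1.295770 = 0.5114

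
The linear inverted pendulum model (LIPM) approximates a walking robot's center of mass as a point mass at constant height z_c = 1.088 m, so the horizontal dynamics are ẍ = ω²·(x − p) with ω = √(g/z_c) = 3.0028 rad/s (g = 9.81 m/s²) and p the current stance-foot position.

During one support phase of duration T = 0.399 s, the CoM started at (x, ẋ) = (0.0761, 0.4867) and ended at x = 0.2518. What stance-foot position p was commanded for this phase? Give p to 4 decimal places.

p = 0.1608

ωT = 3.0028·0.399 = 1.198117; cosh(ωT) = 1.807817, sinh(ωT) = 1.506055
x(T) = p + (x₀−p)·cosh(ωT) + (ẋ₀/ω)·sinh(ωT) ⇒ p·(1 − cosh) = x(T) − x₀·cosh − (ẋ₀/ω)·sinh
numerator   = 0.2518 − (0.0761)·1.807817 − (0.4867/3.0028)·1.506055 = -0.129879
denominator = 1 − 1.807817 = -0.807817
p = -0.129879 / -0.807817 = 0.1608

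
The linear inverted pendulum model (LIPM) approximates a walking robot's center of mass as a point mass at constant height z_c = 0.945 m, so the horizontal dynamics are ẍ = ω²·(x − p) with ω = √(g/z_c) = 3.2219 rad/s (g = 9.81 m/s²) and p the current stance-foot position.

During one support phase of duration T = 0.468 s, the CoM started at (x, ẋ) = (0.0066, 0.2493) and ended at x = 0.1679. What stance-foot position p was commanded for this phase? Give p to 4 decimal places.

p = 0.0102

ωT = 3.2219·0.468 = 1.507849; cosh(ωT) = 2.369195, sinh(ωT) = 2.147810
x(T) = p + (x₀−p)·cosh(ωT) + (ẋ₀/ω)·sinh(ωT) ⇒ p·(1 − cosh) = x(T) − x₀·cosh − (ẋ₀/ω)·sinh
numerator   = 0.1679 − (0.0066)·2.369195 − (0.2493/3.2219)·2.147810 = -0.013927
denominator = 1 − 2.369195 = -1.369195
p = -0.013927 / -1.369195 = 0.0102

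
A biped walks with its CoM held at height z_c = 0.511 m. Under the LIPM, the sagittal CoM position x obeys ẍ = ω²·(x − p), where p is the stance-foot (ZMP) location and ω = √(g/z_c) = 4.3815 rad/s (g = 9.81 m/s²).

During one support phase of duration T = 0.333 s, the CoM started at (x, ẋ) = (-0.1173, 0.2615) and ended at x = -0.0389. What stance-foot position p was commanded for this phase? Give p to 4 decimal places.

p = -0.0833

ωT = 4.3815·0.333 = 1.459040; cosh(ωT) = 2.267143, sinh(ωT) = 2.034683
x(T) = p + (x₀−p)·cosh(ωT) + (ẋ₀/ω)·sinh(ωT) ⇒ p·(1 − cosh) = x(T) − x₀·cosh − (ẋ₀/ω)·sinh
numerator   = -0.0389 − (-0.1173)·2.267143 − (0.2615/4.3815)·2.034683 = 0.105600
denominator = 1 − 2.267143 = -1.267143
p = 0.105600 / -1.267143 = -0.0833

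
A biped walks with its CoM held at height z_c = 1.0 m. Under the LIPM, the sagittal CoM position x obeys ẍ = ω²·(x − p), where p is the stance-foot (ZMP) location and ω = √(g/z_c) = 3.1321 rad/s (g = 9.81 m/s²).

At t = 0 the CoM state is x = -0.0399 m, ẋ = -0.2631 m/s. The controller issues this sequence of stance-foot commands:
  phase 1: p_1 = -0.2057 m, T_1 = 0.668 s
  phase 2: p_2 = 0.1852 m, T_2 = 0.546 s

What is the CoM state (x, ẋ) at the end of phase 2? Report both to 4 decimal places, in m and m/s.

phase 1: p=-0.2057, T=0.668, ωT=2.092243, cosh=4.113239, sinh=3.989829; start (x,ẋ)=(-0.039900, -0.263100) → end (x,ẋ)=(0.141125, 0.989734)
phase 2: p=0.1852, T=0.546, ωT=1.710127, cosh=2.855252, sinh=2.674409; start (x,ẋ)=(0.141125, 0.989734) → end (x,ẋ)=(0.904459, 2.456743)

x = 0.9045, ẋ = 2.4567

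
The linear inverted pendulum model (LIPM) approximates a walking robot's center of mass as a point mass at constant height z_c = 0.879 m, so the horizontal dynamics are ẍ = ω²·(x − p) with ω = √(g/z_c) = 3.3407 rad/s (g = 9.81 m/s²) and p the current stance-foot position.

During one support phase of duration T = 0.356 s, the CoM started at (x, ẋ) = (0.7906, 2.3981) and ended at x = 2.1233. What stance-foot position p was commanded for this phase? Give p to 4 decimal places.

ωT = 3.3407·0.356 = 1.189289; cosh(ωT) = 1.794592, sinh(ωT) = 1.490154
x(T) = p + (x₀−p)·cosh(ωT) + (ẋ₀/ω)·sinh(ωT) ⇒ p·(1 − cosh) = x(T) − x₀·cosh − (ẋ₀/ω)·sinh
numerator   = 2.1233 − (0.7906)·1.794592 − (2.3981/3.3407)·1.490154 = -0.365202
denominator = 1 − 1.794592 = -0.794592
p = -0.365202 / -0.794592 = 0.4596

p = 0.4596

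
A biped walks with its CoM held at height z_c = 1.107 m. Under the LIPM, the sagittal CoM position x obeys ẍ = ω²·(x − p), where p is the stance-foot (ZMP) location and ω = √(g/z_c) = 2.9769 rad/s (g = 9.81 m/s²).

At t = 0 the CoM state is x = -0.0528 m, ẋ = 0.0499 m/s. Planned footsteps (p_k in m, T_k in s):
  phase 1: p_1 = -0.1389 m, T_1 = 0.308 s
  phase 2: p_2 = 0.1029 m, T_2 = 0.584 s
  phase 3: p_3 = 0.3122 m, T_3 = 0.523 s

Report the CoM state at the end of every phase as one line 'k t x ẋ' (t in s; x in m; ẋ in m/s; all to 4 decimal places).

phase 1: p=-0.1389, T=0.308, ωT=0.916885, cosh=1.450624, sinh=1.050862; start (x,ẋ)=(-0.052800, 0.049900) → end (x,ẋ)=(0.003614, 0.341734)
phase 2: p=0.1029, T=0.584, ωT=1.738510, cosh=2.932320, sinh=2.756538; start (x,ẋ)=(0.003614, 0.341734) → end (x,ẋ)=(0.128198, 0.187336)
phase 3: p=0.3122, T=0.523, ωT=1.556919, cosh=2.477483, sinh=2.266698; start (x,ẋ)=(0.128198, 0.187336) → end (x,ẋ)=(-0.001018, -0.777473)

1 0.3080 0.0036 0.3417
2 0.8920 0.1282 0.1873
3 1.4150 -0.0010 -0.7775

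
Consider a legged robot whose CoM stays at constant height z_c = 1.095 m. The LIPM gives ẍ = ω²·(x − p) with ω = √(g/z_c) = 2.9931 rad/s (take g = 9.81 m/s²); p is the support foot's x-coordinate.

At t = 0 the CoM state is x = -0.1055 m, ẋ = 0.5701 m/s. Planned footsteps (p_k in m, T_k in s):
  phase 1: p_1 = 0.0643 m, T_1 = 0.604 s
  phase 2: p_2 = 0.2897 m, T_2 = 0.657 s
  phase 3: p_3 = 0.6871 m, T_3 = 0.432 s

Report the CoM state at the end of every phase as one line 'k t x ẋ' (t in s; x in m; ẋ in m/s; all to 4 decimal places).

1 0.6040 0.0978 0.2771
2 1.2610 -0.0852 -1.0029
3 1.6930 -1.3904 -5.8591

phase 1: p=0.0643, T=0.604, ωT=1.807832, cosh=3.130613, sinh=2.966604; start (x,ẋ)=(-0.105500, 0.570100) → end (x,ẋ)=(0.097775, 0.277050)
phase 2: p=0.2897, T=0.657, ωT=1.966467, cosh=3.642668, sinh=3.502717; start (x,ẋ)=(0.097775, 0.277050) → end (x,ẋ)=(-0.085197, -1.002935)
phase 3: p=0.6871, T=0.432, ωT=1.293019, cosh=1.959106, sinh=1.684665; start (x,ẋ)=(-0.085197, -1.002935) → end (x,ẋ)=(-1.390412, -5.859062)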